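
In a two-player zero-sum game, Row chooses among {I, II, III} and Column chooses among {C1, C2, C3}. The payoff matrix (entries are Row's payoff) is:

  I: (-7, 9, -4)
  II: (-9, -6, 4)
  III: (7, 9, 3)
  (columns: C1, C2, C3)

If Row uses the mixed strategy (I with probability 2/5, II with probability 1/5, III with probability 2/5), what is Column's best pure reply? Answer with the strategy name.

If Column plays C1, Row's expected payoff is (2/5)·(-7) + (1/5)·(-9) + (2/5)·7 = -9/5.
If Column plays C2, Row's expected payoff is (2/5)·9 + (1/5)·(-6) + (2/5)·9 = 6.
If Column plays C3, Row's expected payoff is (2/5)·(-4) + (1/5)·4 + (2/5)·3 = 2/5.
Column minimizes Row's payoff; the smallest is -9/5, so the best response is C1.

C1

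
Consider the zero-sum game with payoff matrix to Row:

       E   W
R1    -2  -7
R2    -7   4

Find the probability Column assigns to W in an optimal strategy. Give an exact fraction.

5/16

Row minima: R1 → -7, R2 → -7; maximin = -7.
Column maxima: E → -2, W → 4; minimax = -2.
-7 ≠ -2, so there is no saddle point; optimal play is mixed.
Let Row play R1 with probability p. Expected payoff against E: (-2)p + (-7)(1−p) = 5p − 7; against W: (-7)p + 4(1−p) = −11p + 4.
Setting these equal: 5p − 7 = −11p + 4 ⇒ 16p = 11 ⇒ p = 11/16, and the value is (5)·(11/16) − 7 = -57/16.
For Column: with q = P(E), equating R1's and R2's payoffs gives 5q − 7 = −11q + 4 ⇒ q = 11/16.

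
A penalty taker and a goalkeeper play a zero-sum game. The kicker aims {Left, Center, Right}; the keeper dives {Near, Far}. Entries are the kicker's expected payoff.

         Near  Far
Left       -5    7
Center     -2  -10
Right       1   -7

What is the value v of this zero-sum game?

-7/5

Row minima: Left → -5, Center → -10, Right → -7; maximin = -5.
Column maxima: Near → 1, Far → 7; minimax = 1.
-5 ≠ 1, so there is no saddle point; optimal play is mixed.
Center is strictly dominated by Right, so the kicker never plays it.
On the remaining 2×2 (Left, Right vs Near, Far):
Let the kicker play Left with probability p. Expected payoff against Near: (-5)p + 1(1−p) = −6p + 1; against Far: 7p + (-7)(1−p) = 14p − 7.
Setting these equal: −6p + 1 = 14p − 7 ⇒ −20p = -8 ⇒ p = 2/5, and the value is (-6)·(2/5) + 1 = -7/5.
For the keeper: with q = P(Near), equating Left's and Right's payoffs gives −12q + 7 = 8q − 7 ⇒ q = 7/10.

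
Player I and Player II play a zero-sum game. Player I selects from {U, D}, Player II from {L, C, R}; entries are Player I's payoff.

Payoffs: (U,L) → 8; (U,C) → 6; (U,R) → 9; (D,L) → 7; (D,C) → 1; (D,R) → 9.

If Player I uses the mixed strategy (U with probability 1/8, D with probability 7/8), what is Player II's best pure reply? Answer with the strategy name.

C

If Player II plays L, Player I's expected payoff is (1/8)·8 + (7/8)·7 = 57/8.
If Player II plays C, Player I's expected payoff is (1/8)·6 + (7/8)·1 = 13/8.
If Player II plays R, Player I's expected payoff is (1/8)·9 + (7/8)·9 = 9.
Player II minimizes Player I's payoff; the smallest is 13/8, so the best response is C.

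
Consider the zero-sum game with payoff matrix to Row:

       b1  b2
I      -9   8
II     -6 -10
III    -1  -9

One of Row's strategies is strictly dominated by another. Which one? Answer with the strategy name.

II

III gives a strictly higher payoff than II against every column: -1 > -6, -9 > -10.
So II is strictly dominated and Row never plays it.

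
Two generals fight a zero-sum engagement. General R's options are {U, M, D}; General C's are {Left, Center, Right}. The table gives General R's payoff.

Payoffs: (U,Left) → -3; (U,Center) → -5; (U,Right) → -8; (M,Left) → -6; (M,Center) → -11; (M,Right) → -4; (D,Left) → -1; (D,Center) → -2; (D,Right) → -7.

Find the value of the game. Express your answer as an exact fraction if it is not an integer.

Row minima: U → -8, M → -11, D → -7; maximin = -7.
Column maxima: Left → -1, Center → -2, Right → -4; minimax = -4.
-7 ≠ -4, so there is no saddle point; optimal play is mixed.
U is strictly dominated by D, so General R never plays it.
Left is strictly dominated by Center (it gives General R strictly more in every row), so General C never plays it.
On the remaining 2×2 (M, D vs Center, Right):
Let General R play M with probability p. Expected payoff against Center: (-11)p + (-2)(1−p) = −9p − 2; against Right: (-4)p + (-7)(1−p) = 3p − 7.
Setting these equal: −9p − 2 = 3p − 7 ⇒ −12p = -5 ⇒ p = 5/12, and the value is (-9)·(5/12) − 2 = -23/4.
For General C: with q = P(Center), equating M's and D's payoffs gives −7q − 4 = 5q − 7 ⇒ q = 1/4.

-23/4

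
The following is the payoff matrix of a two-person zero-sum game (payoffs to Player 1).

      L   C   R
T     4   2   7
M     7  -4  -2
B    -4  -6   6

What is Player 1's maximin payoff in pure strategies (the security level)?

2

Row minima: T → 2, M → -4, B → -6.
The best of these is 2.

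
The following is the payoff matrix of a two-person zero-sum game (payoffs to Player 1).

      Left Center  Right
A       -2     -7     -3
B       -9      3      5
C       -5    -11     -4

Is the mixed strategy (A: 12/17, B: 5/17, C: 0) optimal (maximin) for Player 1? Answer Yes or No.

Against Left this mix gives (12/17)·(-2) + (5/17)·(-9) = -69/17.
Against Center this mix gives (12/17)·(-7) + (5/17)·3 = -69/17.
Against Right this mix gives (12/17)·(-3) + (5/17)·5 = -11/17.
All of Player 2's active replies (Left, Center) yield -69/17, and no column does worse for Player 1. The mix makes Player 2 indifferent and guarantees -69/17, so it is optimal.

Yes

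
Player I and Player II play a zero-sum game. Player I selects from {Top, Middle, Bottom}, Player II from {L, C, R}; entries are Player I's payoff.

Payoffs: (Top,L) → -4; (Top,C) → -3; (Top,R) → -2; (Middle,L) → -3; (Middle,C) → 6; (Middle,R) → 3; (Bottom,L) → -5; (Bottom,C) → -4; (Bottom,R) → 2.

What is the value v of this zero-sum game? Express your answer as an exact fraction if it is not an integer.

Row minima: Top → -4, Middle → -3, Bottom → -5; maximin = -3.
Column maxima: L → -3, C → 6, R → 3; minimax = -3.
Since maximin = minimax = -3, there is a saddle point and the value is -3.

-3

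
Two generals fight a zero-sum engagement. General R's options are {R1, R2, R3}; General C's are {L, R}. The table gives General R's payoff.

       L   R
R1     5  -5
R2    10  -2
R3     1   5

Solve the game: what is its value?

13/4

Row minima: R1 → -5, R2 → -2, R3 → 1; maximin = 1.
Column maxima: L → 10, R → 5; minimax = 5.
1 ≠ 5, so there is no saddle point; optimal play is mixed.
R1 is strictly dominated by R2, so General R never plays it.
On the remaining 2×2 (R2, R3 vs L, R):
Let General R play R2 with probability p. Expected payoff against L: 10p + 1(1−p) = 9p + 1; against R: (-2)p + 5(1−p) = −7p + 5.
Setting these equal: 9p + 1 = −7p + 5 ⇒ 16p = 4 ⇒ p = 1/4, and the value is (9)·(1/4) + 1 = 13/4.
For General C: with q = P(L), equating R2's and R3's payoffs gives 12q − 2 = −4q + 5 ⇒ q = 7/16.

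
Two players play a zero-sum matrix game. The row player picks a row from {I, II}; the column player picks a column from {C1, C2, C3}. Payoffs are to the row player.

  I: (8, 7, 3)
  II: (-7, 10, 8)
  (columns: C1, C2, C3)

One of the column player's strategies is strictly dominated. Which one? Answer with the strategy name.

C2

C3 holds the row player's payoff strictly below C2 in every row: 3 < 7, 8 < 10.
So C2 is strictly dominated for the column player.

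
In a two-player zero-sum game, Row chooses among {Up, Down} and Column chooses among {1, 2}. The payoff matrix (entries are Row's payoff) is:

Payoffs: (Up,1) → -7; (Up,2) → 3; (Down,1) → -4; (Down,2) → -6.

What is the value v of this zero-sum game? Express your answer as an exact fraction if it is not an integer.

Row minima: Up → -7, Down → -6; maximin = -6.
Column maxima: 1 → -4, 2 → 3; minimax = -4.
-6 ≠ -4, so there is no saddle point; optimal play is mixed.
Let Row play Up with probability p. Expected payoff against 1: (-7)p + (-4)(1−p) = −3p − 4; against 2: 3p + (-6)(1−p) = 9p − 6.
Setting these equal: −3p − 4 = 9p − 6 ⇒ −12p = -2 ⇒ p = 1/6, and the value is (-3)·(1/6) − 4 = -9/2.
For Column: with q = P(1), equating Up's and Down's payoffs gives −10q + 3 = 2q − 6 ⇒ q = 3/4.

-9/2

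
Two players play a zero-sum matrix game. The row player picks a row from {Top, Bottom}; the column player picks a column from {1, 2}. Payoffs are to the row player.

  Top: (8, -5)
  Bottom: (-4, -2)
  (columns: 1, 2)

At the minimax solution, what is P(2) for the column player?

Row minima: Top → -5, Bottom → -4; maximin = -4.
Column maxima: 1 → 8, 2 → -2; minimax = -2.
-4 ≠ -2, so there is no saddle point; optimal play is mixed.
Let the row player play Top with probability p. Expected payoff against 1: 8p + (-4)(1−p) = 12p − 4; against 2: (-5)p + (-2)(1−p) = −3p − 2.
Setting these equal: 12p − 4 = −3p − 2 ⇒ 15p = 2 ⇒ p = 2/15, and the value is (12)·(2/15) − 4 = -12/5.
For the column player: with q = P(1), equating Top's and Bottom's payoffs gives 13q − 5 = −2q − 2 ⇒ q = 1/5.

4/5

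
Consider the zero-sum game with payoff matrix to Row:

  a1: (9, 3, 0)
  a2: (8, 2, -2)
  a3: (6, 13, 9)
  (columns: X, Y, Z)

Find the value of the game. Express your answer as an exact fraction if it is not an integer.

27/4

Row minima: a1 → 0, a2 → -2, a3 → 6; maximin = 6.
Column maxima: X → 9, Y → 13, Z → 9; minimax = 9.
6 ≠ 9, so there is no saddle point; optimal play is mixed.
a2 is strictly dominated by a1, so Row never plays it.
Y is strictly dominated by Z (it gives Row strictly more in every row), so Column never plays it.
On the remaining 2×2 (a1, a3 vs X, Z):
Let Row play a1 with probability p. Expected payoff against X: 9p + 6(1−p) = 3p + 6; against Z: 0p + 9(1−p) = −9p + 9.
Setting these equal: 3p + 6 = −9p + 9 ⇒ 12p = 3 ⇒ p = 1/4, and the value is (3)·(1/4) + 6 = 27/4.
For Column: with q = P(X), equating a1's and a3's payoffs gives 9q = −3q + 9 ⇒ q = 3/4.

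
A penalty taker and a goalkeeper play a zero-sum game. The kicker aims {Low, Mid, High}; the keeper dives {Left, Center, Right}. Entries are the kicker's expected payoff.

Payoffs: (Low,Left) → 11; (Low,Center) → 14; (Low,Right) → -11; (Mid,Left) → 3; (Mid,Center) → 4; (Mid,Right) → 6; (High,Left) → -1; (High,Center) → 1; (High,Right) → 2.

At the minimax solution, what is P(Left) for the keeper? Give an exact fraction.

Row minima: Low → -11, Mid → 3, High → -1; maximin = 3.
Column maxima: Left → 11, Center → 14, Right → 6; minimax = 6.
3 ≠ 6, so there is no saddle point; optimal play is mixed.
High is strictly dominated by Mid, so the kicker never plays it.
Center is strictly dominated by Left (it gives the kicker strictly more in every row), so the keeper never plays it.
On the remaining 2×2 (Low, Mid vs Left, Right):
Let the kicker play Low with probability p. Expected payoff against Left: 11p + 3(1−p) = 8p + 3; against Right: (-11)p + 6(1−p) = −17p + 6.
Setting these equal: 8p + 3 = −17p + 6 ⇒ 25p = 3 ⇒ p = 3/25, and the value is (8)·(3/25) + 3 = 99/25.
For the keeper: with q = P(Left), equating Low's and Mid's payoffs gives 22q − 11 = −3q + 6 ⇒ q = 17/25.

17/25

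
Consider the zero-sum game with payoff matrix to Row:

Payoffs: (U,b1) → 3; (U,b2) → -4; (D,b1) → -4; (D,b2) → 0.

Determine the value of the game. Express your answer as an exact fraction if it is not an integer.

Row minima: U → -4, D → -4; maximin = -4.
Column maxima: b1 → 3, b2 → 0; minimax = 0.
-4 ≠ 0, so there is no saddle point; optimal play is mixed.
Let Row play U with probability p. Expected payoff against b1: 3p + (-4)(1−p) = 7p − 4; against b2: (-4)p + 0(1−p) = −4p.
Setting these equal: 7p − 4 = −4p ⇒ 11p = 4 ⇒ p = 4/11, and the value is (7)·(4/11) − 4 = -16/11.
For Column: with q = P(b1), equating U's and D's payoffs gives 7q − 4 = −4q ⇒ q = 4/11.

-16/11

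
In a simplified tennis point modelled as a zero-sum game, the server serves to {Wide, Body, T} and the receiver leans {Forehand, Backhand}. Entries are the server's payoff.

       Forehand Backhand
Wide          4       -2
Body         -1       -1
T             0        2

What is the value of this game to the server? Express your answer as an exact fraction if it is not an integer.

1

Row minima: Wide → -2, Body → -1, T → 0; maximin = 0.
Column maxima: Forehand → 4, Backhand → 2; minimax = 2.
0 ≠ 2, so there is no saddle point; optimal play is mixed.
Body is strictly dominated by T, so the server never plays it.
On the remaining 2×2 (Wide, T vs Forehand, Backhand):
Let the server play Wide with probability p. Expected payoff against Forehand: 4p + 0(1−p) = 4p; against Backhand: (-2)p + 2(1−p) = −4p + 2.
Setting these equal: 4p = −4p + 2 ⇒ 8p = 2 ⇒ p = 1/4, and the value is (4)·(1/4) = 1.
For the receiver: with q = P(Forehand), equating Wide's and T's payoffs gives 6q − 2 = −2q + 2 ⇒ q = 1/2.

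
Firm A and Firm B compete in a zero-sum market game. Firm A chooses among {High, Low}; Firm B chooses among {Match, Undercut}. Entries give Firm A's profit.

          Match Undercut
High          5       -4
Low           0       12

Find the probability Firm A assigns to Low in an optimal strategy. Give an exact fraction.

Row minima: High → -4, Low → 0; maximin = 0.
Column maxima: Match → 5, Undercut → 12; minimax = 5.
0 ≠ 5, so there is no saddle point; optimal play is mixed.
Let Firm A play High with probability p. Expected payoff against Match: 5p + 0(1−p) = 5p; against Undercut: (-4)p + 12(1−p) = −16p + 12.
Setting these equal: 5p = −16p + 12 ⇒ 21p = 12 ⇒ p = 4/7, and the value is (5)·(4/7) = 20/7.
For Firm B: with q = P(Match), equating High's and Low's payoffs gives 9q − 4 = −12q + 12 ⇒ q = 16/21.

3/7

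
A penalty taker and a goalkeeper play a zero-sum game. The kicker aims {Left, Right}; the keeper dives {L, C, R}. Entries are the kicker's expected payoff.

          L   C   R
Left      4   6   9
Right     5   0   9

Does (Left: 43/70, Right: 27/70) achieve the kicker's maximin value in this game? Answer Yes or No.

No

Against L this mix gives (43/70)·4 + (27/70)·5 = 307/70.
Against C this mix gives (43/70)·6 + (27/70)·0 = 129/35.
Against R this mix gives (43/70)·9 + (27/70)·9 = 9.
The keeper will play C, holding the kicker to 129/35. Shifting weight toward the row that does better against C would raise this floor (the equalizing mix achieves 30/7 against both C and L), so the proposed strategy is not optimal.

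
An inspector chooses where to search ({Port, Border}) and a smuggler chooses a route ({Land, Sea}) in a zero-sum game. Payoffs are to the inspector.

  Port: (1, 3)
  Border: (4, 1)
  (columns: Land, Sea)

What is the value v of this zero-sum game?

Row minima: Port → 1, Border → 1; maximin = 1.
Column maxima: Land → 4, Sea → 3; minimax = 3.
1 ≠ 3, so there is no saddle point; optimal play is mixed.
Let the inspector play Port with probability p. Expected payoff against Land: 1p + 4(1−p) = −3p + 4; against Sea: 3p + 1(1−p) = 2p + 1.
Setting these equal: −3p + 4 = 2p + 1 ⇒ −5p = -3 ⇒ p = 3/5, and the value is (-3)·(3/5) + 4 = 11/5.
For the smuggler: with q = P(Land), equating Port's and Border's payoffs gives −2q + 3 = 3q + 1 ⇒ q = 2/5.

11/5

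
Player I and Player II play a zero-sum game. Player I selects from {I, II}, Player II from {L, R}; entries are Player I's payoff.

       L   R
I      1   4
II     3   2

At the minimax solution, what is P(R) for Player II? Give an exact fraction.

Row minima: I → 1, II → 2; maximin = 2.
Column maxima: L → 3, R → 4; minimax = 3.
2 ≠ 3, so there is no saddle point; optimal play is mixed.
Let Player I play I with probability p. Expected payoff against L: 1p + 3(1−p) = −2p + 3; against R: 4p + 2(1−p) = 2p + 2.
Setting these equal: −2p + 3 = 2p + 2 ⇒ −4p = -1 ⇒ p = 1/4, and the value is (-2)·(1/4) + 3 = 5/2.
For Player II: with q = P(L), equating I's and II's payoffs gives −3q + 4 = q + 2 ⇒ q = 1/2.

1/2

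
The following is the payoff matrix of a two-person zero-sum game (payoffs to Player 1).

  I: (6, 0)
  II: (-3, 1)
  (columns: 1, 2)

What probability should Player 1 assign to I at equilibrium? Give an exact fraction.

2/5

Row minima: I → 0, II → -3; maximin = 0.
Column maxima: 1 → 6, 2 → 1; minimax = 1.
0 ≠ 1, so there is no saddle point; optimal play is mixed.
Let Player 1 play I with probability p. Expected payoff against 1: 6p + (-3)(1−p) = 9p − 3; against 2: 0p + 1(1−p) = −p + 1.
Setting these equal: 9p − 3 = −p + 1 ⇒ 10p = 4 ⇒ p = 2/5, and the value is (9)·(2/5) − 3 = 3/5.
For Player 2: with q = P(1), equating I's and II's payoffs gives 6q = −4q + 1 ⇒ q = 1/10.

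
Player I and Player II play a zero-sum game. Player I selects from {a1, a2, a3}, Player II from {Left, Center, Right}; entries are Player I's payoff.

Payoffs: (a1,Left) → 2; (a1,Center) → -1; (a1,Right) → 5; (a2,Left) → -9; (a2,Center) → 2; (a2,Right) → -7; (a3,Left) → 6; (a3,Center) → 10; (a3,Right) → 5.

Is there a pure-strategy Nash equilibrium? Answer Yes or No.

Row minima: a1 → -1, a2 → -9, a3 → 5; maximin = 5.
Column maxima: Left → 6, Center → 10, Right → 5; minimax = 5.
maximin = minimax = 5, so a saddle point exists.

Yes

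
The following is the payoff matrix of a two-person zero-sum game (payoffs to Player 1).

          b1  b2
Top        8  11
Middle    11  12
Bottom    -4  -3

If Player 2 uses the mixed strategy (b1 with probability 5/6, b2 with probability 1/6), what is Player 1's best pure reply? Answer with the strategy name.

Expected payoff of Top: (5/6)·8 + (1/6)·11 = 17/2.
Expected payoff of Middle: (5/6)·11 + (1/6)·12 = 67/6.
Expected payoff of Bottom: (5/6)·(-4) + (1/6)·(-3) = -23/6.
The largest is 67/6, so Player 1's best response is Middle.

Middle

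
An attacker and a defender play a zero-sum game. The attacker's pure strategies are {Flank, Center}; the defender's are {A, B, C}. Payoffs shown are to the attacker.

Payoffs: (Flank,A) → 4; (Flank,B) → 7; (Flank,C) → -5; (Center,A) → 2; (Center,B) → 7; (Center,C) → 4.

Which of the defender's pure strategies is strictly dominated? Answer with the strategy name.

B

A holds the attacker's payoff strictly below B in every row: 4 < 7, 2 < 7.
So B is strictly dominated for the defender.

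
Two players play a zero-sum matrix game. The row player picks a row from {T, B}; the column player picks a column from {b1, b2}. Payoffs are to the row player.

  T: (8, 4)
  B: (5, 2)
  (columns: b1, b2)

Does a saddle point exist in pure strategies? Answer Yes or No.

Row minima: T → 4, B → 2; maximin = 4.
Column maxima: b1 → 8, b2 → 4; minimax = 4.
maximin = minimax = 4, so a saddle point exists.

Yes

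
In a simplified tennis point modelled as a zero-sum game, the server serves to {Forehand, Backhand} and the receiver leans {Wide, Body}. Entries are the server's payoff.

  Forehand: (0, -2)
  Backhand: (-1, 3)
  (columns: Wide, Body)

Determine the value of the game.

Row minima: Forehand → -2, Backhand → -1; maximin = -1.
Column maxima: Wide → 0, Body → 3; minimax = 0.
-1 ≠ 0, so there is no saddle point; optimal play is mixed.
Let the server play Forehand with probability p. Expected payoff against Wide: 0p + (-1)(1−p) = p − 1; against Body: (-2)p + 3(1−p) = −5p + 3.
Setting these equal: p − 1 = −5p + 3 ⇒ 6p = 4 ⇒ p = 2/3, and the value is (1)·(2/3) − 1 = -1/3.
For the receiver: with q = P(Wide), equating Forehand's and Backhand's payoffs gives 2q − 2 = −4q + 3 ⇒ q = 5/6.

-1/3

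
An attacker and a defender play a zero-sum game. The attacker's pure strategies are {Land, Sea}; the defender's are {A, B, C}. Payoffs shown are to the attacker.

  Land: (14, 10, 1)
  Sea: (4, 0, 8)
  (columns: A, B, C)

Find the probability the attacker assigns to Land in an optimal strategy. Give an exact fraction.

Row minima: Land → 1, Sea → 0; maximin = 1.
Column maxima: A → 14, B → 10, C → 8; minimax = 8.
1 ≠ 8, so there is no saddle point; optimal play is mixed.
A is strictly dominated by B (it gives the attacker strictly more in every row), so the defender never plays it.
On the remaining 2×2 (Land, Sea vs B, C):
Let the attacker play Land with probability p. Expected payoff against B: 10p + 0(1−p) = 10p; against C: 1p + 8(1−p) = −7p + 8.
Setting these equal: 10p = −7p + 8 ⇒ 17p = 8 ⇒ p = 8/17, and the value is (10)·(8/17) = 80/17.
For the defender: with q = P(B), equating Land's and Sea's payoffs gives 9q + 1 = −8q + 8 ⇒ q = 7/17.

8/17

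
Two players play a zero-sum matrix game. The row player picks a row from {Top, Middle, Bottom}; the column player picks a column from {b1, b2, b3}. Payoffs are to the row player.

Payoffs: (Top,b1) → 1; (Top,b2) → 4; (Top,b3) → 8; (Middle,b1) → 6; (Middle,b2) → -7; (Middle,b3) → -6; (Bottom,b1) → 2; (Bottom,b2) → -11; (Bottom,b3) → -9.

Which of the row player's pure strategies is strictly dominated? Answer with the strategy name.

Middle gives a strictly higher payoff than Bottom against every column: 6 > 2, -7 > -11, -6 > -9.
So Bottom is strictly dominated and the row player never plays it.

Bottom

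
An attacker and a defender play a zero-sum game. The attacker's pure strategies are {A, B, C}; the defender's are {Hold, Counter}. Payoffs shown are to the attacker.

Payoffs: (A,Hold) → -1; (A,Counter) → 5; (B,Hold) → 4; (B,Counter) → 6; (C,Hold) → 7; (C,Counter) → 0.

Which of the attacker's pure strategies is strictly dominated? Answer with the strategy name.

A

B gives a strictly higher payoff than A against every column: 4 > -1, 6 > 5.
So A is strictly dominated and the attacker never plays it.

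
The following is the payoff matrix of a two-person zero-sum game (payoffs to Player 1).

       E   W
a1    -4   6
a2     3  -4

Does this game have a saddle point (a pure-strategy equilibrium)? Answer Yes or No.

No

Row minima: a1 → -4, a2 → -4; maximin = -4.
Column maxima: E → 3, W → 6; minimax = 3.
-4 ≠ 3, so no pure-strategy equilibrium exists.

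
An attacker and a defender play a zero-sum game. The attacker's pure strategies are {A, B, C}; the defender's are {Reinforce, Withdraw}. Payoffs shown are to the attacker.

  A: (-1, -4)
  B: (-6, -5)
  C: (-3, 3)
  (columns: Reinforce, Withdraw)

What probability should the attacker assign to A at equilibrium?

Row minima: A → -4, B → -6, C → -3; maximin = -3.
Column maxima: Reinforce → -1, Withdraw → 3; minimax = -1.
-3 ≠ -1, so there is no saddle point; optimal play is mixed.
B is strictly dominated by A, so the attacker never plays it.
On the remaining 2×2 (A, C vs Reinforce, Withdraw):
Let the attacker play A with probability p. Expected payoff against Reinforce: (-1)p + (-3)(1−p) = 2p − 3; against Withdraw: (-4)p + 3(1−p) = −7p + 3.
Setting these equal: 2p − 3 = −7p + 3 ⇒ 9p = 6 ⇒ p = 2/3, and the value is (2)·(2/3) − 3 = -5/3.
For the defender: with q = P(Reinforce), equating A's and C's payoffs gives 3q − 4 = −6q + 3 ⇒ q = 7/9.

2/3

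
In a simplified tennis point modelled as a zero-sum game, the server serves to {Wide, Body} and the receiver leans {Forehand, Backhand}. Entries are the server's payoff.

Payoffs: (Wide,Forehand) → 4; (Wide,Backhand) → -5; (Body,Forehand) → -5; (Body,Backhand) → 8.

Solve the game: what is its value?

7/22

Row minima: Wide → -5, Body → -5; maximin = -5.
Column maxima: Forehand → 4, Backhand → 8; minimax = 4.
-5 ≠ 4, so there is no saddle point; optimal play is mixed.
Let the server play Wide with probability p. Expected payoff against Forehand: 4p + (-5)(1−p) = 9p − 5; against Backhand: (-5)p + 8(1−p) = −13p + 8.
Setting these equal: 9p − 5 = −13p + 8 ⇒ 22p = 13 ⇒ p = 13/22, and the value is (9)·(13/22) − 5 = 7/22.
For the receiver: with q = P(Forehand), equating Wide's and Body's payoffs gives 9q − 5 = −13q + 8 ⇒ q = 13/22.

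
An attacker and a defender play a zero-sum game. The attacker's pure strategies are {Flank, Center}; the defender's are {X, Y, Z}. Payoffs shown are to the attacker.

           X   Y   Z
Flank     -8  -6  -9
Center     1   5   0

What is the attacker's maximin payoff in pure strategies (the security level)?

0

Row minima: Flank → -9, Center → 0.
The best of these is 0.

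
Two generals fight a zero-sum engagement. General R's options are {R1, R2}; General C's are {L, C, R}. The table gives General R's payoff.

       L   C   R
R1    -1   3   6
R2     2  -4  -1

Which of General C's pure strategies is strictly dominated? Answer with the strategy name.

R

C holds General R's payoff strictly below R in every row: 3 < 6, -4 < -1.
So R is strictly dominated for General C.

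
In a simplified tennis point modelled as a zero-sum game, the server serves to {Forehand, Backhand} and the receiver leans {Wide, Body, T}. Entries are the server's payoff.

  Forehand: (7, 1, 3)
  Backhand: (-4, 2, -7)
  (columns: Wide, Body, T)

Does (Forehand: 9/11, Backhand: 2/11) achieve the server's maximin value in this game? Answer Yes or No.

Against Wide this mix gives (9/11)·7 + (2/11)·(-4) = 5.
Against Body this mix gives (9/11)·1 + (2/11)·2 = 13/11.
Against T this mix gives (9/11)·3 + (2/11)·(-7) = 13/11.
All of the receiver's active replies (Body, T) yield 13/11, and no column does worse for the server. The mix makes the receiver indifferent and guarantees 13/11, so it is optimal.

Yes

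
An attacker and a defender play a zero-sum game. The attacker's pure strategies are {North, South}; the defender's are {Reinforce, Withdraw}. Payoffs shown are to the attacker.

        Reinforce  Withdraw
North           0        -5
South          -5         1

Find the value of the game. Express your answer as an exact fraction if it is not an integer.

Row minima: North → -5, South → -5; maximin = -5.
Column maxima: Reinforce → 0, Withdraw → 1; minimax = 0.
-5 ≠ 0, so there is no saddle point; optimal play is mixed.
Let the attacker play North with probability p. Expected payoff against Reinforce: 0p + (-5)(1−p) = 5p − 5; against Withdraw: (-5)p + 1(1−p) = −6p + 1.
Setting these equal: 5p − 5 = −6p + 1 ⇒ 11p = 6 ⇒ p = 6/11, and the value is (5)·(6/11) − 5 = -25/11.
For the defender: with q = P(Reinforce), equating North's and South's payoffs gives 5q − 5 = −6q + 1 ⇒ q = 6/11.

-25/11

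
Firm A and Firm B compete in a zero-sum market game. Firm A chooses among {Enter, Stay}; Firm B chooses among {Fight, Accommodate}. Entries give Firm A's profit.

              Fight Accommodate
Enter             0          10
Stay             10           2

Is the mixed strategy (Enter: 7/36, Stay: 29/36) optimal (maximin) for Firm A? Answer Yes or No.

Against Fight this mix gives (7/36)·0 + (29/36)·10 = 145/18.
Against Accommodate this mix gives (7/36)·10 + (29/36)·2 = 32/9.
Firm B will play Accommodate, holding Firm A to 32/9. Shifting weight toward the row that does better against Accommodate would raise this floor (the equalizing mix achieves 50/9 against both Accommodate and Fight), so the proposed strategy is not optimal.

No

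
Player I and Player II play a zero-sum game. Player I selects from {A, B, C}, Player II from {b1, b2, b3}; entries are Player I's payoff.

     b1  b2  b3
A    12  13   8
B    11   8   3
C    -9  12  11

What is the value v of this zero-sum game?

17/2

Row minima: A → 8, B → 3, C → -9; maximin = 8.
Column maxima: b1 → 12, b2 → 13, b3 → 11; minimax = 11.
8 ≠ 11, so there is no saddle point; optimal play is mixed.
B is strictly dominated by A, so Player I never plays it.
With B eliminated, b2 is strictly dominated by b1 (it gives Player I strictly more in every remaining row), so Player II never plays it.
On the remaining 2×2 (A, C vs b1, b3):
Let Player I play A with probability p. Expected payoff against b1: 12p + (-9)(1−p) = 21p − 9; against b3: 8p + 11(1−p) = −3p + 11.
Setting these equal: 21p − 9 = −3p + 11 ⇒ 24p = 20 ⇒ p = 5/6, and the value is (21)·(5/6) − 9 = 17/2.
For Player II: with q = P(b1), equating A's and C's payoffs gives 4q + 8 = −20q + 11 ⇒ q = 1/8.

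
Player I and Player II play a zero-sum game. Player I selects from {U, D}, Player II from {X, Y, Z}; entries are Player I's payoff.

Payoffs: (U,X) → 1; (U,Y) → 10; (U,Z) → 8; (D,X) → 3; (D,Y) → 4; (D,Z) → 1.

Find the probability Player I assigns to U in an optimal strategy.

Row minima: U → 1, D → 1; maximin = 1.
Column maxima: X → 3, Y → 10, Z → 8; minimax = 3.
1 ≠ 3, so there is no saddle point; optimal play is mixed.
Y is strictly dominated by X (it gives Player I strictly more in every row), so Player II never plays it.
On the remaining 2×2 (U, D vs X, Z):
Let Player I play U with probability p. Expected payoff against X: 1p + 3(1−p) = −2p + 3; against Z: 8p + 1(1−p) = 7p + 1.
Setting these equal: −2p + 3 = 7p + 1 ⇒ −9p = -2 ⇒ p = 2/9, and the value is (-2)·(2/9) + 3 = 23/9.
For Player II: with q = P(X), equating U's and D's payoffs gives −7q + 8 = 2q + 1 ⇒ q = 7/9.

2/9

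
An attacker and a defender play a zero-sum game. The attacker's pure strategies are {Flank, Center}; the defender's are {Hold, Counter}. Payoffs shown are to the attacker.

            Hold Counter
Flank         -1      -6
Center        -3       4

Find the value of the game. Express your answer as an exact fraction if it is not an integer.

-11/6

Row minima: Flank → -6, Center → -3; maximin = -3.
Column maxima: Hold → -1, Counter → 4; minimax = -1.
-3 ≠ -1, so there is no saddle point; optimal play is mixed.
Let the attacker play Flank with probability p. Expected payoff against Hold: (-1)p + (-3)(1−p) = 2p − 3; against Counter: (-6)p + 4(1−p) = −10p + 4.
Setting these equal: 2p − 3 = −10p + 4 ⇒ 12p = 7 ⇒ p = 7/12, and the value is (2)·(7/12) − 3 = -11/6.
For the defender: with q = P(Hold), equating Flank's and Center's payoffs gives 5q − 6 = −7q + 4 ⇒ q = 5/6.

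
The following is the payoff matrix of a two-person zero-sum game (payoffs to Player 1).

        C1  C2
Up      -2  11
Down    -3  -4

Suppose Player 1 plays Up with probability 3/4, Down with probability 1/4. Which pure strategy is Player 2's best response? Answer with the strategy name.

C1

If Player 2 plays C1, Player 1's expected payoff is (3/4)·(-2) + (1/4)·(-3) = -9/4.
If Player 2 plays C2, Player 1's expected payoff is (3/4)·11 + (1/4)·(-4) = 29/4.
Player 2 minimizes Player 1's payoff; the smallest is -9/4, so the best response is C1.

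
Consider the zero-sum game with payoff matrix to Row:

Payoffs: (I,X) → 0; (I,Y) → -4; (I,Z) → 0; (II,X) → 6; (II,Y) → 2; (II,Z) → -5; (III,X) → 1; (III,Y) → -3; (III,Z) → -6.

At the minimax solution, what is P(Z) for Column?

6/11

Row minima: I → -4, II → -5, III → -6; maximin = -4.
Column maxima: X → 6, Y → 2, Z → 0; minimax = 0.
-4 ≠ 0, so there is no saddle point; optimal play is mixed.
III is strictly dominated by II, so Row never plays it.
X is strictly dominated by Y (it gives Row strictly more in every row), so Column never plays it.
On the remaining 2×2 (I, II vs Y, Z):
Let Row play I with probability p. Expected payoff against Y: (-4)p + 2(1−p) = −6p + 2; against Z: 0p + (-5)(1−p) = 5p − 5.
Setting these equal: −6p + 2 = 5p − 5 ⇒ −11p = -7 ⇒ p = 7/11, and the value is (-6)·(7/11) + 2 = -20/11.
For Column: with q = P(Y), equating I's and II's payoffs gives −4q = 7q − 5 ⇒ q = 5/11.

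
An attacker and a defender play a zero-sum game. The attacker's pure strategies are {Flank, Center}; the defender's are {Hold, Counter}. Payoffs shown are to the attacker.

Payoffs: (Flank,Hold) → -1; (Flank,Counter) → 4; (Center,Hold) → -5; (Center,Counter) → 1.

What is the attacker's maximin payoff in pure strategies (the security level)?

Row minima: Flank → -1, Center → -5.
The best of these is -1.

-1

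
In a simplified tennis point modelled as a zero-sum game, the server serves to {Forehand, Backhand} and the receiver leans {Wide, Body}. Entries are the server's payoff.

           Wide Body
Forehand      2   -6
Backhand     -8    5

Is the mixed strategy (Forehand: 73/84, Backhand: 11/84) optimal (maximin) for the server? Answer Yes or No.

No

Against Wide this mix gives (73/84)·2 + (11/84)·(-8) = 29/42.
Against Body this mix gives (73/84)·(-6) + (11/84)·5 = -383/84.
The receiver will play Body, holding the server to -383/84. Shifting weight toward the row that does better against Body would raise this floor (the equalizing mix achieves -38/21 against both Body and Wide), so the proposed strategy is not optimal.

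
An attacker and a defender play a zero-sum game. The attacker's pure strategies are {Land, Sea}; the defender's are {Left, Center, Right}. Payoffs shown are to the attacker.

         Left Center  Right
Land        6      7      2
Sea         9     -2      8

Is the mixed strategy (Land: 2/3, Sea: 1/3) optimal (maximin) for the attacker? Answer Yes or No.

Against Left this mix gives (2/3)·6 + (1/3)·9 = 7.
Against Center this mix gives (2/3)·7 + (1/3)·(-2) = 4.
Against Right this mix gives (2/3)·2 + (1/3)·8 = 4.
All of the defender's active replies (Center, Right) yield 4, and no column does worse for the attacker. The mix makes the defender indifferent and guarantees 4, so it is optimal.

Yes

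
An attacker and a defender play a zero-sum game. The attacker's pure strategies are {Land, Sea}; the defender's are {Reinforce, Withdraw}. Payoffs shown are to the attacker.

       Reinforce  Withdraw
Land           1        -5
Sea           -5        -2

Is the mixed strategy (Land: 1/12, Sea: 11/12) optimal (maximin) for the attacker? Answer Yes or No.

Against Reinforce this mix gives (1/12)·1 + (11/12)·(-5) = -9/2.
Against Withdraw this mix gives (1/12)·(-5) + (11/12)·(-2) = -9/4.
The defender will play Reinforce, holding the attacker to -9/2. Shifting weight toward the row that does better against Reinforce would raise this floor (the equalizing mix achieves -3 against both Reinforce and Withdraw), so the proposed strategy is not optimal.

No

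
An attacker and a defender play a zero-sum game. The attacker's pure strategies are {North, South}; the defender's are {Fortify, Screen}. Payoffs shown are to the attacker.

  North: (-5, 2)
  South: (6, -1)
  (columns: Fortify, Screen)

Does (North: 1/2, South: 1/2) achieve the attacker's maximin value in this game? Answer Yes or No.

Against Fortify this mix gives (1/2)·(-5) + (1/2)·6 = 1/2.
Against Screen this mix gives (1/2)·2 + (1/2)·(-1) = 1/2.
All of the defender's active replies (Fortify, Screen) yield 1/2, and no column does worse for the attacker. The mix makes the defender indifferent and guarantees 1/2, so it is optimal.

Yes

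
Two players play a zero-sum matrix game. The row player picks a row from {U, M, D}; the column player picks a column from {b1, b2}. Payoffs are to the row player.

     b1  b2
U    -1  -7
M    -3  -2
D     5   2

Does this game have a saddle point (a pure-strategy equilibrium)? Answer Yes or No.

Row minima: U → -7, M → -3, D → 2; maximin = 2.
Column maxima: b1 → 5, b2 → 2; minimax = 2.
maximin = minimax = 2, so a saddle point exists.

Yes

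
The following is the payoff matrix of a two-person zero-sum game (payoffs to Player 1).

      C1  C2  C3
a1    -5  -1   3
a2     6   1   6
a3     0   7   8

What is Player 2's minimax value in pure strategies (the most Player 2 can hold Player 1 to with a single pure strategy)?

Column maxima: C1 → 6, C2 → 7, C3 → 8.
The smallest of these is 6.

6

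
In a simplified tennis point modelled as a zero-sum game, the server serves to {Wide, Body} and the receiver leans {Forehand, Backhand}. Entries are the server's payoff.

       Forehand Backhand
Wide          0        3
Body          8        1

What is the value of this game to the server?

Row minima: Wide → 0, Body → 1; maximin = 1.
Column maxima: Forehand → 8, Backhand → 3; minimax = 3.
1 ≠ 3, so there is no saddle point; optimal play is mixed.
Let the server play Wide with probability p. Expected payoff against Forehand: 0p + 8(1−p) = −8p + 8; against Backhand: 3p + 1(1−p) = 2p + 1.
Setting these equal: −8p + 8 = 2p + 1 ⇒ −10p = -7 ⇒ p = 7/10, and the value is (-8)·(7/10) + 8 = 12/5.
For the receiver: with q = P(Forehand), equating Wide's and Body's payoffs gives −3q + 3 = 7q + 1 ⇒ q = 1/5.

12/5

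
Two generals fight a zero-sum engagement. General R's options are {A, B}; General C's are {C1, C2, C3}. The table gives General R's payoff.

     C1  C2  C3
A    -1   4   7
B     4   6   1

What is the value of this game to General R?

29/11

Row minima: A → -1, B → 1; maximin = 1.
Column maxima: C1 → 4, C2 → 6, C3 → 7; minimax = 4.
1 ≠ 4, so there is no saddle point; optimal play is mixed.
C2 is strictly dominated by C1 (it gives General R strictly more in every row), so General C never plays it.
On the remaining 2×2 (A, B vs C1, C3):
Let General R play A with probability p. Expected payoff against C1: (-1)p + 4(1−p) = −5p + 4; against C3: 7p + 1(1−p) = 6p + 1.
Setting these equal: −5p + 4 = 6p + 1 ⇒ −11p = -3 ⇒ p = 3/11, and the value is (-5)·(3/11) + 4 = 29/11.
For General C: with q = P(C1), equating A's and B's payoffs gives −8q + 7 = 3q + 1 ⇒ q = 6/11.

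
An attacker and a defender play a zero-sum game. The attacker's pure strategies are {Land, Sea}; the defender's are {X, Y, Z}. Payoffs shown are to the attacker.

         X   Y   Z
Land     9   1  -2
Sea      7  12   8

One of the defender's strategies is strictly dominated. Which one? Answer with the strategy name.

Z holds the attacker's payoff strictly below Y in every row: -2 < 1, 8 < 12.
So Y is strictly dominated for the defender.

Y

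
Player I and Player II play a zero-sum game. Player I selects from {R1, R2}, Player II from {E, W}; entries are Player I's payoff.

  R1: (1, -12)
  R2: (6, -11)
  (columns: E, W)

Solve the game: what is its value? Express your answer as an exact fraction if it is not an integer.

Row minima: R1 → -12, R2 → -11; maximin = -11.
Column maxima: E → 6, W → -11; minimax = -11.
Since maximin = minimax = -11, there is a saddle point and the value is -11.

-11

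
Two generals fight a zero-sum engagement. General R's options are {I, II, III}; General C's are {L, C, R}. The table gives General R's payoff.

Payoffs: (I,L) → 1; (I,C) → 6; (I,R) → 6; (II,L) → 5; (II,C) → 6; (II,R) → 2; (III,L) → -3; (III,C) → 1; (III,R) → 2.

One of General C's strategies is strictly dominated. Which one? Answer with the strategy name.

L holds General R's payoff strictly below C in every row: 1 < 6, 5 < 6, -3 < 1.
So C is strictly dominated for General C.

C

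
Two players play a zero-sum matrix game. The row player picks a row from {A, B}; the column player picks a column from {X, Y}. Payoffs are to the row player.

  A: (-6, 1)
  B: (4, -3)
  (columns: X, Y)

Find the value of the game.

-1

Row minima: A → -6, B → -3; maximin = -3.
Column maxima: X → 4, Y → 1; minimax = 1.
-3 ≠ 1, so there is no saddle point; optimal play is mixed.
Let the row player play A with probability p. Expected payoff against X: (-6)p + 4(1−p) = −10p + 4; against Y: 1p + (-3)(1−p) = 4p − 3.
Setting these equal: −10p + 4 = 4p − 3 ⇒ −14p = -7 ⇒ p = 1/2, and the value is (-10)·(1/2) + 4 = -1.
For the column player: with q = P(X), equating A's and B's payoffs gives −7q + 1 = 7q − 3 ⇒ q = 2/7.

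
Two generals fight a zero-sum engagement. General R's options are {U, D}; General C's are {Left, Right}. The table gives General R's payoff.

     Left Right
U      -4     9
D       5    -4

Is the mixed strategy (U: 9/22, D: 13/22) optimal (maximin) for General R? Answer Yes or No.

Against Left this mix gives (9/22)·(-4) + (13/22)·5 = 29/22.
Against Right this mix gives (9/22)·9 + (13/22)·(-4) = 29/22.
All of General C's active replies (Left, Right) yield 29/22, and no column does worse for General R. The mix makes General C indifferent and guarantees 29/22, so it is optimal.

Yes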